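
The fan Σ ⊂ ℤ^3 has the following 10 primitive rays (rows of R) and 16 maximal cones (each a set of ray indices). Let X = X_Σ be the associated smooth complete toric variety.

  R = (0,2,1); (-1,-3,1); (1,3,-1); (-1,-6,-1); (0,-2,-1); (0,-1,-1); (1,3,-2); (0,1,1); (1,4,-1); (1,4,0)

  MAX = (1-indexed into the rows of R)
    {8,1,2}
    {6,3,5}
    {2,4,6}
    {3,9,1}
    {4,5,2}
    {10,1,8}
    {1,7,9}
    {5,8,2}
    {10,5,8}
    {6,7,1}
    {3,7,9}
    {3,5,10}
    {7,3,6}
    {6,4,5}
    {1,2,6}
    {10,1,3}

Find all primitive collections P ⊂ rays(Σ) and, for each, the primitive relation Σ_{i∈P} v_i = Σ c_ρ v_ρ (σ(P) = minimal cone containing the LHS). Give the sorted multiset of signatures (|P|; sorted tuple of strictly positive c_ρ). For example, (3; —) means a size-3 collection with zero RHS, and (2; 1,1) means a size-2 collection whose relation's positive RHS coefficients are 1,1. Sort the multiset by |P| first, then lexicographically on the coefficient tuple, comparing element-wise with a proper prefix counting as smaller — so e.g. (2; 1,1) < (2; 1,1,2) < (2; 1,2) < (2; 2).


Minimal non-faces — 24 found among 10 rays, 16 max cones:

  • {1,5}:  v_{1} + v_{5} = 0 ; sig = (2; —)
  • {2,3}:  v_{2} + v_{3} = 0 ; sig = (2; —)
  • {6,8}:  v_{6} + v_{8} = 0 ; sig = (2; —)
  • {2,10}:  v_{2} + v_{10} = v_{8} ; sig = (2; 1)
  • {3,8}:  v_{3} + v_{8} = v_{10} ; sig = (2; 1)
  • {4,10}:  v_{4} + v_{10} = v_{5} ; sig = (2; 1)
  • {6,9}:  v_{6} + v_{9} = v_{7} ; sig = (2; 1)
  • {6,10}:  v_{6} + v_{10} = v_{3} ; sig = (2; 1)
  • {7,8}:  v_{7} + v_{8} = v_{9} ; sig = (2; 1)
  • {1,4}:  v_{1} + v_{4} = v_{2} + v_{6} ; sig = (2; 1,1)
  • {2,9}:  v_{2} + v_{9} = v_{1} + v_{6} ; sig = (2; 1,1)
  • {3,4}:  v_{3} + v_{4} = v_{5} + v_{6} ; sig = (2; 1,1)
  • {4,8}:  v_{4} + v_{8} = v_{2} + v_{5} ; sig = (2; 1,1)
  • {5,9}:  v_{5} + v_{9} = v_{3} + v_{6} ; sig = (2; 1,1)
  • {7,10}:  v_{7} + v_{10} = v_{3} + v_{9} ; sig = (2; 1,1)
  • {8,9}:  v_{8} + v_{9} = v_{1} + v_{3} ; sig = (2; 1,1)
  • {2,7}:  v_{2} + v_{7} = v_{1} + 2·v_{6} ; sig = (2; 1,2)
  • {5,7}:  v_{5} + v_{7} = v_{3} + 2·v_{6} ; sig = (2; 1,2)
  • {9,10}:  v_{9} + v_{10} = v_{1} + 2·v_{3} ; sig = (2; 1,2)
  • {4,9}:  v_{4} + v_{9} = 2·v_{6} ; sig = (2; 2)
  • {4,7}:  v_{4} + v_{7} = 3·v_{6} ; sig = (2; 3)
  • {1,3,6}:  v_{1} + v_{3} + v_{6} = v_{9} ; sig = (3; 1)
  • {2,5,6}:  v_{2} + v_{5} + v_{6} = v_{4} ; sig = (3; 1)
  • {1,3,7}:  v_{1} + v_{3} + v_{7} = 2·v_{9} ; sig = (3; 2)

so the primitive-relation signature multiset is
    (2; —)
    (2; —)
    (2; —)
    (2; 1)
    (2; 1)
    (2; 1)
    (2; 1)
    (2; 1)
    (2; 1)
    (2; 1,1)
    (2; 1,1)
    (2; 1,1)
    (2; 1,1)
    (2; 1,1)
    (2; 1,1)
    (2; 1,1)
    (2; 1,2)
    (2; 1,2)
    (2; 1,2)
    (2; 2)
    (2; 3)
    (3; 1)
    (3; 1)
    (3; 2)


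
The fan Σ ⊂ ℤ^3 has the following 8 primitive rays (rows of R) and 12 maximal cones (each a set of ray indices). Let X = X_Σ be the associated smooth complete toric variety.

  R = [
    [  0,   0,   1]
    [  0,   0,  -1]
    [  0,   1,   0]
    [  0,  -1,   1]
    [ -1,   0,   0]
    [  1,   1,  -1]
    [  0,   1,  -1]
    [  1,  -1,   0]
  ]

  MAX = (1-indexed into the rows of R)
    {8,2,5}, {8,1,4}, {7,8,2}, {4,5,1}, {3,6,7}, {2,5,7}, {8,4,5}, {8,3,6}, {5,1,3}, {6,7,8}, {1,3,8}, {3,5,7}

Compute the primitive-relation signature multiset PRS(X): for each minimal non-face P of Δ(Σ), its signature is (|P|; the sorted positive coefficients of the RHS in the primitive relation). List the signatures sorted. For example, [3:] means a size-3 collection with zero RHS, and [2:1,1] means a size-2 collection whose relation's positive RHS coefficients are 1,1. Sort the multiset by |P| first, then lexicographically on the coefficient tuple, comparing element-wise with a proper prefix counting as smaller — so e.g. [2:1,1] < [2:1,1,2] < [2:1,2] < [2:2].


The 14 primitive collections of Σ (r=8, n=3):

  P = {1,2}:  v_{1} + v_{2} = 0  →  sig = [2:]
  P = {4,7}:  v_{4} + v_{7} = 0  →  sig = [2:]
  P = {1,7}:  v_{1} + v_{7} = v_{3}  →  sig = [2:1]
  P = {2,3}:  v_{2} + v_{3} = v_{7}  →  sig = [2:1]
  P = {3,4}:  v_{3} + v_{4} = v_{1}  →  sig = [2:1]
  P = {5,6}:  v_{5} + v_{6} = v_{7}  →  sig = [2:1]
  P = {2,4}:  v_{2} + v_{4} = v_{5} + v_{8}  →  sig = [2:1,1]
  P = {4,6}:  v_{4} + v_{6} = v_{3} + v_{8}  →  sig = [2:1,1]
  P = {1,6}:  v_{1} + v_{6} = 2·v_{3} + v_{8}  →  sig = [2:1,2]
  P = {2,6}:  v_{2} + v_{6} = 2·v_{7} + v_{8}  →  sig = [2:1,2]
  P = {3,5,8}:  v_{3} + v_{5} + v_{8} = 0  →  sig = [3:]
  P = {1,5,8}:  v_{1} + v_{5} + v_{8} = v_{4}  →  sig = [3:1]
  P = {3,7,8}:  v_{3} + v_{7} + v_{8} = v_{6}  →  sig = [3:1]
  P = {5,7,8}:  v_{5} + v_{7} + v_{8} = v_{2}  →  sig = [3:1]

Signatures (|P|; sorted positive RHS coefficients), sorted:
    |P|=2: 10 collections, coeffs (), (), (1), (1), (1), (1), (1,1), (1,1), (1,2), (1,2)
    |P|=3: 4 collections, coeffs (), (1), (1), (1)


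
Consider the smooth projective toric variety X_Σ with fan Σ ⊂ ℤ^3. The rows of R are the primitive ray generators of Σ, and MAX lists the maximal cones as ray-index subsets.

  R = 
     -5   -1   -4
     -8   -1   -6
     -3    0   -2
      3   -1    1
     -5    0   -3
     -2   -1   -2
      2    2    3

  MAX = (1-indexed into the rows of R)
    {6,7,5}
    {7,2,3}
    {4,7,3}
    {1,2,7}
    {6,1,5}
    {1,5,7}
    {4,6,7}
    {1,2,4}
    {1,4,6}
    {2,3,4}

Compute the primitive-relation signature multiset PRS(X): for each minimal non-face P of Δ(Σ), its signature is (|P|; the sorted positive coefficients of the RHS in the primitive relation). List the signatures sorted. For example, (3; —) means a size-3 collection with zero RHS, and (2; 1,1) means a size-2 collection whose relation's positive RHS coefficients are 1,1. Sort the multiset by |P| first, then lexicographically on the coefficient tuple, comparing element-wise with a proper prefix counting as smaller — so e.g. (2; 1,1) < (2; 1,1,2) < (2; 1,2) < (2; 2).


Δ(Σ) — 7 vertices, 9 min non-faces:

  {1,3}:  v_{1} + v_{3} = v_{2} ; sig = (2; 1)
  {3,6}:  v_{3} + v_{6} = v_{1} ; sig = (2; 1)
  {4,5}:  v_{4} + v_{5} = v_{6} ; sig = (2; 1)
  {3,5}:  v_{3} + v_{5} = 2·v_{1} + v_{7} ; sig = (2; 1,2)
  {2,5}:  v_{2} + v_{5} = 3·v_{1} + v_{7} ; sig = (2; 1,3)
  {2,6}:  v_{2} + v_{6} = 2·v_{1} ; sig = (2; 2)
  {1,4,7}:  v_{1} + v_{4} + v_{7} = 0 ; sig = (3; —)
  {1,6,7}:  v_{1} + v_{6} + v_{7} = v_{5} ; sig = (3; 1)
  {2,4,7}:  v_{2} + v_{4} + v_{7} = v_{3} ; sig = (3; 1)

Sorted signature multiset PRS(X):
    (2; 1)
    (2; 1)
    (2; 1)
    (2; 1,2)
    (2; 1,3)
    (2; 2)
    (3; —)
    (3; 1)
    (3; 1)


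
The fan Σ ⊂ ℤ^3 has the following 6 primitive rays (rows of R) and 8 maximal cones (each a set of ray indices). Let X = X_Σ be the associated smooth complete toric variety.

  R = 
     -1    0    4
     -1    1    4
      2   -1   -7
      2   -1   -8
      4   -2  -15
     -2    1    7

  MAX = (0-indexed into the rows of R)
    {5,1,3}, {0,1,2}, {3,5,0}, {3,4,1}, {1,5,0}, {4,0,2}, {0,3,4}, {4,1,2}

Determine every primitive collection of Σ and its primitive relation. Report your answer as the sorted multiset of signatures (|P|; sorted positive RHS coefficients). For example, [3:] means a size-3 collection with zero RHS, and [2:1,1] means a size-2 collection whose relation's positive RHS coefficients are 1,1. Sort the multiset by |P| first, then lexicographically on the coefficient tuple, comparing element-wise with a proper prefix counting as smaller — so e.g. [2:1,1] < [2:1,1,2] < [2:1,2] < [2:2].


Σ has 5 primitive collections:

  P={2,5}:  v_{2} + v_{5} = 0  ⇒ sig = [2:]
  P={2,3}:  v_{2} + v_{3} = v_{4}  ⇒ sig = [2:1]
  P={4,5}:  v_{4} + v_{5} = v_{3}  ⇒ sig = [2:1]
  P={0,1,3}:  v_{0} + v_{1} + v_{3} = 0  ⇒ sig = [3:]
  P={0,1,4}:  v_{0} + v_{1} + v_{4} = v_{2}  ⇒ sig = [3:1]

Sorted signature multiset PRS(X):
    |P|=2: 3 collections, coeffs (), (1), (1)
    |P|=3: 2 collections, coeffs (), (1)


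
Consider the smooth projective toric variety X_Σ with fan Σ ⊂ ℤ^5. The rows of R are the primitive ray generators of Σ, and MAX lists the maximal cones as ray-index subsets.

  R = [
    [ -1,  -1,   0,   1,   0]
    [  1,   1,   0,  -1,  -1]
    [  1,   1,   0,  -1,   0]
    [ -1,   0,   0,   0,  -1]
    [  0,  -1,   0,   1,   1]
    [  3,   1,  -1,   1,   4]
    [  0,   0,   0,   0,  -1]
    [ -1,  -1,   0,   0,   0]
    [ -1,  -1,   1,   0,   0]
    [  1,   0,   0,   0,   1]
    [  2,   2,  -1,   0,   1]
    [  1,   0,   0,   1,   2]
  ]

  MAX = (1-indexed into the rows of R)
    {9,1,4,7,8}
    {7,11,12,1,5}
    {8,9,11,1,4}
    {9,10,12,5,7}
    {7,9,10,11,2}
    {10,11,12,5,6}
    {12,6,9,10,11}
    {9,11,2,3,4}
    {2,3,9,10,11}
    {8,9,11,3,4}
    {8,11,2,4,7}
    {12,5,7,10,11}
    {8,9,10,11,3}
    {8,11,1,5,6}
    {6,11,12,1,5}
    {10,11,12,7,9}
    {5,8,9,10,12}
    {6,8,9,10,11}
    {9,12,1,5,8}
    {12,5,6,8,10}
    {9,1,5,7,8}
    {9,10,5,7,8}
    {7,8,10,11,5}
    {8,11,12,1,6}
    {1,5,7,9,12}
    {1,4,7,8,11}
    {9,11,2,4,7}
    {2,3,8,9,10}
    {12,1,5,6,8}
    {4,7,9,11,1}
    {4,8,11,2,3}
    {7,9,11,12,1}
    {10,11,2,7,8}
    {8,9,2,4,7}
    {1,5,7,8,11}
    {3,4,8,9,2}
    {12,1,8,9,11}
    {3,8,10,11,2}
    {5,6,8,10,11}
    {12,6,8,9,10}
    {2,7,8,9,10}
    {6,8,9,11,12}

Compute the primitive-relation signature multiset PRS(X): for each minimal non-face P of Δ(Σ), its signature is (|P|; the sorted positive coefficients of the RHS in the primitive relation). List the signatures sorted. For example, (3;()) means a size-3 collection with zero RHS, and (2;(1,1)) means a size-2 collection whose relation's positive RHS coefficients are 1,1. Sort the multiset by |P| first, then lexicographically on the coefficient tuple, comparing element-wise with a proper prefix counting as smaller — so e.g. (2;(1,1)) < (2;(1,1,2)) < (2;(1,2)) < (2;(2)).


|primitive collections| = 23. Relations:

  P = {1,3}:  v_{1} + v_{3} = 0 ; sig = (2;())
  P = {4,10}:  v_{4} + v_{10} = 0 ; sig = (2;())
  P = {1,2}:  v_{1} + v_{2} = v_{7} ; sig = (2;(1))
  P = {1,10}:  v_{1} + v_{10} = v_{5} ; sig = (2;(1))
  P = {3,5}:  v_{3} + v_{5} = v_{10} ; sig = (2;(1))
  P = {3,7}:  v_{3} + v_{7} = v_{2} ; sig = (2;(1))
  P = {4,5}:  v_{4} + v_{5} = v_{1} ; sig = (2;(1))
  P = {2,5}:  v_{2} + v_{5} = v_{7} + v_{10} ; sig = (2;(1,1))
  P = {3,12}:  v_{3} + v_{12} = v_{9} + v_{10} + v_{11} ; sig = (2;(1,1,1))
  P = {4,6}:  v_{4} + v_{6} = v_{8} + v_{11} + v_{12} ; sig = (2;(1,1,1))
  P = {4,12}:  v_{4} + v_{12} = v_{1} + v_{9} + v_{11} ; sig = (2;(1,1,1))
  P = {6,7}:  v_{6} + v_{7} = v_{5} + v_{10} + v_{11} ; sig = (2;(1,1,1))
  P = {2,12}:  v_{2} + v_{12} = v_{7} + v_{9} + v_{10} + v_{11} ; sig = (2;(1,1,1,1))
  P = {3,6}:  v_{3} + v_{6} = v_{8} + v_{9} + 2·v_{10} + 2·v_{11} ; sig = (2;(1,1,2,2))
  P = {2,6}:  v_{2} + v_{6} = 2·v_{10} + v_{11} ; sig = (2;(1,2))
  P = {5,9,11}:  v_{5} + v_{9} + v_{11} = v_{12} ; sig = (3;(1))
  P = {7,8,12}:  v_{7} + v_{8} + v_{12} = v_{5} ; sig = (3;(1))
  P = {5,6,9}:  v_{5} + v_{6} + v_{9} = v_{8} + v_{10} + 2·v_{12} ; sig = (3;(1,1,2))
  P = {1,6,9}:  v_{1} + v_{6} + v_{9} = v_{8} + 2·v_{12} ; sig = (3;(1,2))
  P = {7,8,9,11}:  v_{7} + v_{8} + v_{9} + v_{11} = 0 ; sig = (4;())
  P = {2,8,9,11}:  v_{2} + v_{8} + v_{9} + v_{11} = v_{3} ; sig = (4;(1))
  P = {8,10,11,12}:  v_{8} + v_{10} + v_{11} + v_{12} = v_{6} ; sig = (4;(1))
  P = {5,8,11,12}:  v_{5} + v_{8} + v_{11} + v_{12} = v_{1} + v_{6} ; sig = (4;(1,1))

Signatures (|P|; sorted positive RHS coefficients), sorted:
    |P|=2: 15 collections, coeffs (), (), (1), (1), (1), (1), (1), (1,1), (1,1,1), (1,1,1), (1,1,1), (1,1,1), (1,1,1,1), (1,1,2,2), (1,2)
    |P|=3: 4 collections, coeffs (1), (1), (1,1,2), (1,2)
    |P|=4: 4 collections, coeffs (), (1), (1), (1,1)


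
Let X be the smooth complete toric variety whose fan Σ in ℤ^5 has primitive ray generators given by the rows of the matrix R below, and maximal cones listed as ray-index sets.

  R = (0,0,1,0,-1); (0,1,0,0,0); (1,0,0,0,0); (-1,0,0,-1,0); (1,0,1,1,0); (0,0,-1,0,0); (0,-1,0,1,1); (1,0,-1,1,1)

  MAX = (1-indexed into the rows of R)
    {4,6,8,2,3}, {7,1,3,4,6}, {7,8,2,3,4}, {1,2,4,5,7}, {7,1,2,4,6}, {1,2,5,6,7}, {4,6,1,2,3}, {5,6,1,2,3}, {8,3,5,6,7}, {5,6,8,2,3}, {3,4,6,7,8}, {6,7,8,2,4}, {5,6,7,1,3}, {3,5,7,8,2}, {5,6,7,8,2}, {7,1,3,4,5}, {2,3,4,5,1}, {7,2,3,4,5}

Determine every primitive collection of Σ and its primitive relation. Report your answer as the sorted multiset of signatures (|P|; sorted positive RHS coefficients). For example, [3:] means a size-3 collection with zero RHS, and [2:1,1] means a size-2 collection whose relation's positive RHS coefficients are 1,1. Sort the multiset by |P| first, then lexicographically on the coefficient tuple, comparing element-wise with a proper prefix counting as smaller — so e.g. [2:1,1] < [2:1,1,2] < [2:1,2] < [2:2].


5 minimal non-faces of Δ(Σ) (on 8 rays):

  P={1,8}:  v_{1} + v_{8} = v_{5} + v_{6}  so sig = [2:1,1]
  P={4,5,6}:  v_{4} + v_{5} + v_{6} = 0  so sig = [3:]
  P={4,5,8}:  v_{4} + v_{5} + v_{8} = v_{2} + v_{3} + v_{7}  so sig = [3:1,1,1]
  P={1,2,3,7}:  v_{1} + v_{2} + v_{3} + v_{7} = v_{5}  so sig = [4:1]
  P={2,3,6,7}:  v_{2} + v_{3} + v_{6} + v_{7} = v_{8}  so sig = [4:1]

Sorted signature multiset PRS(X):
{ [2:1,1],  [3:],  [3:1,1,1],  [4:1] ×2 }


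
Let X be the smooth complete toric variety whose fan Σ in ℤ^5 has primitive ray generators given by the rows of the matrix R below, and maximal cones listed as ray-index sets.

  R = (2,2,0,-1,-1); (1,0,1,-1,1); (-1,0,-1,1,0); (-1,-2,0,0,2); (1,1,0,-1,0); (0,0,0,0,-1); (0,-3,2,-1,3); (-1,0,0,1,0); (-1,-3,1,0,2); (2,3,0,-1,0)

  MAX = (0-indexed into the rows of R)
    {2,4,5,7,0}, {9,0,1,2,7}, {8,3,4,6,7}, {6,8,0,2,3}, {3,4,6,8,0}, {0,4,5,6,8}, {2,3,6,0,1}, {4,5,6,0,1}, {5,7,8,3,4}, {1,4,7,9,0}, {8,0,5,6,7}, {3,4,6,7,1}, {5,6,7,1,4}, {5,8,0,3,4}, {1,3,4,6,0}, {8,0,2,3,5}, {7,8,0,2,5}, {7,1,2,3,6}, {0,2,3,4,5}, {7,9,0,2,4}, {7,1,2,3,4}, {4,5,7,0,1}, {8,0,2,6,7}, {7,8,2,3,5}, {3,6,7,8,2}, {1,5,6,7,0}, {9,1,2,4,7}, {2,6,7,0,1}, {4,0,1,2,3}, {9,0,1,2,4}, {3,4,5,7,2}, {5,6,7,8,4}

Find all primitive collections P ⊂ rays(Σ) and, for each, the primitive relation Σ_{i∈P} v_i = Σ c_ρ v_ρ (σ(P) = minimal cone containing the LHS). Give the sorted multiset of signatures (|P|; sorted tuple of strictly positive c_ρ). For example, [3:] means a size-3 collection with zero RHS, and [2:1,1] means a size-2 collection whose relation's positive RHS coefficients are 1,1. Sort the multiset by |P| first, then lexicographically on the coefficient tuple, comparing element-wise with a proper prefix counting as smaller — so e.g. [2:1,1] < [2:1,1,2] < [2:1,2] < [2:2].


Minimal non-faces — 15 found among 10 rays, 32 max cones:

  P = {1,8}:  v_{1} + v_{8} = v_{6}  so sig = [2:1]
  P = {5,9}:  v_{5} + v_{9} = v_{0} + v_{4} + v_{7}  so sig = [2:1,1,1]
  P = {8,9}:  v_{8} + v_{9} = 2·v_{1} + v_{2}  so sig = [2:1,2]
  P = {3,9}:  v_{3} + v_{9} = 2·v_{1} + 2·v_{2} + v_{4}  so sig = [2:1,2,2]
  P = {6,9}:  v_{6} + v_{9} = 3·v_{1} + v_{2}  so sig = [2:1,3]
  P = {1,2,5}:  v_{1} + v_{2} + v_{5} = 0  so sig = [3:]
  P = {2,4,8}:  v_{2} + v_{4} + v_{8} = v_{3}  so sig = [3:1]
  P = {2,5,6}:  v_{2} + v_{5} + v_{6} = v_{8}  so sig = [3:1]
  P = {0,3,7}:  v_{0} + v_{3} + v_{7} = v_{1} + v_{2}  so sig = [3:1,1]
  P = {1,3,5}:  v_{1} + v_{3} + v_{5} = v_{4} + v_{8}  so sig = [3:1,1]
  P = {2,4,6}:  v_{2} + v_{4} + v_{6} = v_{1} + v_{3}  so sig = [3:1,1]
  P = {3,5,6}:  v_{3} + v_{5} + v_{6} = v_{4} + 2·v_{8}  so sig = [3:1,2]
  P = {0,4,7,8}:  v_{0} + v_{4} + v_{7} + v_{8} = v_{1}  so sig = [4:1]
  P = {0,4,6,7}:  v_{0} + v_{4} + v_{6} + v_{7} = 2·v_{1}  so sig = [4:2]
  P = {0,1,2,4,7}:  v_{0} + v_{1} + v_{2} + v_{4} + v_{7} = v_{9}  so sig = [5:1]

Signatures (|P|; sorted positive RHS coefficients), sorted:
[[2:1], [2:1,1,1], [2:1,2], [2:1,2,2], [2:1,3], [3:], [3:1], [3:1], [3:1,1], [3:1,1], [3:1,1], [3:1,2], [4:1], [4:2], [5:1]]


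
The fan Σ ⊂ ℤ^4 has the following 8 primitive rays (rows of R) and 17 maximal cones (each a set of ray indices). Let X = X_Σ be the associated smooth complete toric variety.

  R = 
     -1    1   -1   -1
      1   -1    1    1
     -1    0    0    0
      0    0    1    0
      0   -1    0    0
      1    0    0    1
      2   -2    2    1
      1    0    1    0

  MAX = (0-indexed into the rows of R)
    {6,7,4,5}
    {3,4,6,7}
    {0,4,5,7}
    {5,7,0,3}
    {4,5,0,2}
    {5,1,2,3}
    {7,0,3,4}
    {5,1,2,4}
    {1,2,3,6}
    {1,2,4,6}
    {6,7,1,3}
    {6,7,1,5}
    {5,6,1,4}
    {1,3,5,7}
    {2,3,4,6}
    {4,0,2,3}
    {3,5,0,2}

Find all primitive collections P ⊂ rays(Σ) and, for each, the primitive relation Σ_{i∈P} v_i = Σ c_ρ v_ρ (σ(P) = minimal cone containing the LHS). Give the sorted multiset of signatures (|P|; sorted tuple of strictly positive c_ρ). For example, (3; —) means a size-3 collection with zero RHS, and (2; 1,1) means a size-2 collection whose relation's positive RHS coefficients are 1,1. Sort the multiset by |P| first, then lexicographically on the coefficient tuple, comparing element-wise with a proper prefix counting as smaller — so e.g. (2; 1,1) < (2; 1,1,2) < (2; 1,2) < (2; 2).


Primitive collections (8):

  P = {0,1}:  v_{0} + v_{1} = 0  so sig = (2; —)
  P = {2,7}:  v_{2} + v_{7} = v_{3}  so sig = (2; 1)
  P = {0,6}:  v_{0} + v_{6} = v_{4} + v_{7}  so sig = (2; 1,1)
  P = {1,4,7}:  v_{1} + v_{4} + v_{7} = v_{6}  so sig = (3; 1)
  P = {3,4,5}:  v_{3} + v_{4} + v_{5} = v_{1}  so sig = (3; 1)
  P = {1,3,4}:  v_{1} + v_{3} + v_{4} = v_{2} + v_{6}  so sig = (3; 1,1)
  P = {3,5,6}:  v_{3} + v_{5} + v_{6} = 2·v_{1} + v_{7}  so sig = (3; 1,2)
  P = {2,5,6}:  v_{2} + v_{5} + v_{6} = 2·v_{1}  so sig = (3; 2)

Hence PRS(X_Σ) =
[(2; —), (2; 1), (2; 1,1), (3; 1), (3; 1), (3; 1,1), (3; 1,2), (3; 2)]


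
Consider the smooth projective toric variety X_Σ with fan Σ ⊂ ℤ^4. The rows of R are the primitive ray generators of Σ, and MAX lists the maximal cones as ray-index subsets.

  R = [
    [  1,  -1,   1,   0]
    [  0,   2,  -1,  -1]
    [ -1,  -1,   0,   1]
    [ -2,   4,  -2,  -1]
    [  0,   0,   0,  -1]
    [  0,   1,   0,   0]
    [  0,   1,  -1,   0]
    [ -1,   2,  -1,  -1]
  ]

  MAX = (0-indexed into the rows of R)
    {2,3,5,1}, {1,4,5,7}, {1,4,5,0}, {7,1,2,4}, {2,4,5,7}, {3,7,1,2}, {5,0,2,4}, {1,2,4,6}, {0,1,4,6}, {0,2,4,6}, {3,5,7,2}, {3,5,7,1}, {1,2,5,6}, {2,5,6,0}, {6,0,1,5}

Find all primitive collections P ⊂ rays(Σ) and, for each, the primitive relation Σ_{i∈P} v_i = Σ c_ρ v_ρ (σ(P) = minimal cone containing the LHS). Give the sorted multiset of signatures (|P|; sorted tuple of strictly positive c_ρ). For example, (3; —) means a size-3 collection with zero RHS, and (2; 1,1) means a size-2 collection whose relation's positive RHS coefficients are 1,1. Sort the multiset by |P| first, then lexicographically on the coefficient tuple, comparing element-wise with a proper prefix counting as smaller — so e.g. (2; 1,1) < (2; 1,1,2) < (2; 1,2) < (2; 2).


Minimal non-faces — 9 found among 8 rays, 15 max cones:

  {0,3}:  v_{0} + v_{3} = v_{5} + v_{7}  so sig = (2; 1,1)
  {0,7}:  v_{0} + v_{7} = v_{4} + v_{5}  so sig = (2; 1,1)
  {6,7}:  v_{6} + v_{7} = 2·v_{1} + v_{2}  so sig = (2; 1,2)
  {3,6}:  v_{3} + v_{6} = 3·v_{1} + 2·v_{2} + v_{5}  so sig = (2; 1,2,3)
  {3,4}:  v_{3} + v_{4} = 2·v_{7}  so sig = (2; 2)
  {0,1,2}:  v_{0} + v_{1} + v_{2} = 0  so sig = (3; —)
  {4,5,6}:  v_{4} + v_{5} + v_{6} = v_{1}  so sig = (3; 1)
  {1,2,4,5}:  v_{1} + v_{2} + v_{4} + v_{5} = v_{7}  so sig = (4; 1)
  {1,2,5,7}:  v_{1} + v_{2} + v_{5} + v_{7} = v_{3}  so sig = (4; 1)

Signatures (|P|; sorted positive RHS coefficients), sorted:
{ (2; 1,1) ×2,  (2; 1,2),  (2; 1,2,3),  (2; 2),  (3; —),  (3; 1),  (4; 1) ×2 }


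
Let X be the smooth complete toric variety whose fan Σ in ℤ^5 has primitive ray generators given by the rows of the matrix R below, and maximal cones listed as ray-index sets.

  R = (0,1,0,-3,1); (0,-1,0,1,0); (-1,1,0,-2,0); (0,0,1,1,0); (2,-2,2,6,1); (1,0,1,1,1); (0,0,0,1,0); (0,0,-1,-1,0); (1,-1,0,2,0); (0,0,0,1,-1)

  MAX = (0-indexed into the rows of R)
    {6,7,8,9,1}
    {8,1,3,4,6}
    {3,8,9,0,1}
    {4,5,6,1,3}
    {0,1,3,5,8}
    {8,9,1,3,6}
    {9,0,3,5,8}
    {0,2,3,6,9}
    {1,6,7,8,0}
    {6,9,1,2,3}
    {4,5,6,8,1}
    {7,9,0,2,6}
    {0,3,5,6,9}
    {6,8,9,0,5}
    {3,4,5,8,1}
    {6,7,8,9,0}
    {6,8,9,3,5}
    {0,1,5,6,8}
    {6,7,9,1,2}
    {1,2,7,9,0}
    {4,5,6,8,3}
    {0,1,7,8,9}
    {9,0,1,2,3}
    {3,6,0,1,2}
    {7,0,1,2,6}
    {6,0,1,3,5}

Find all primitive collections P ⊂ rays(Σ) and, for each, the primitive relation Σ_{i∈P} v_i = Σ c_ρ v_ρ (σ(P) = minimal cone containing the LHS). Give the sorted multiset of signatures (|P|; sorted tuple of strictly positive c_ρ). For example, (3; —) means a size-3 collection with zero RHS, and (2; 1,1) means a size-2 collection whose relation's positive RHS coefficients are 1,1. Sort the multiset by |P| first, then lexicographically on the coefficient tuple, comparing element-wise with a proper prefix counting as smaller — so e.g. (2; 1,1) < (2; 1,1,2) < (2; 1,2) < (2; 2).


Σ has 12 primitive collections:

  P={2,8}:  v_{2} + v_{8} = 0  →  sig = (2; —)
  P={3,7}:  v_{3} + v_{7} = 0  →  sig = (2; —)
  P={2,5}:  v_{2} + v_{5} = v_{0} + v_{3} + v_{6}  →  sig = (2; 1,1,1)
  P={5,7}:  v_{5} + v_{7} = v_{0} + v_{6} + v_{8}  →  sig = (2; 1,1,1)
  P={2,4}:  v_{2} + v_{4} = v_{1} + v_{3} + v_{5} + v_{6}  →  sig = (2; 1,1,1,1)
  P={4,7}:  v_{4} + v_{7} = v_{1} + v_{5} + v_{6} + v_{8}  →  sig = (2; 1,1,1,1)
  P={0,4}:  v_{0} + v_{4} = v_{1} + 2·v_{5}  →  sig = (2; 1,2)
  P={4,9}:  v_{4} + v_{9} = 2·v_{3} + v_{6} + 2·v_{8}  →  sig = (2; 1,2,2)
  P={1,5,9}:  v_{1} + v_{5} + v_{9} = v_{3} + v_{8}  →  sig = (3; 1,1)
  P={0,1,6,9}:  v_{0} + v_{1} + v_{6} + v_{9} = 0  →  sig = (4; —)
  P={0,3,6,8}:  v_{0} + v_{3} + v_{6} + v_{8} = v_{5}  →  sig = (4; 1)
  P={1,3,5,6,8}:  v_{1} + v_{3} + v_{5} + v_{6} + v_{8} = v_{4}  →  sig = (5; 1)

Hence PRS(X_Σ) =
[(2; —), (2; —), (2; 1,1,1), (2; 1,1,1), (2; 1,1,1,1), (2; 1,1,1,1), (2; 1,2), (2; 1,2,2), (3; 1,1), (4; —), (4; 1), (5; 1)]


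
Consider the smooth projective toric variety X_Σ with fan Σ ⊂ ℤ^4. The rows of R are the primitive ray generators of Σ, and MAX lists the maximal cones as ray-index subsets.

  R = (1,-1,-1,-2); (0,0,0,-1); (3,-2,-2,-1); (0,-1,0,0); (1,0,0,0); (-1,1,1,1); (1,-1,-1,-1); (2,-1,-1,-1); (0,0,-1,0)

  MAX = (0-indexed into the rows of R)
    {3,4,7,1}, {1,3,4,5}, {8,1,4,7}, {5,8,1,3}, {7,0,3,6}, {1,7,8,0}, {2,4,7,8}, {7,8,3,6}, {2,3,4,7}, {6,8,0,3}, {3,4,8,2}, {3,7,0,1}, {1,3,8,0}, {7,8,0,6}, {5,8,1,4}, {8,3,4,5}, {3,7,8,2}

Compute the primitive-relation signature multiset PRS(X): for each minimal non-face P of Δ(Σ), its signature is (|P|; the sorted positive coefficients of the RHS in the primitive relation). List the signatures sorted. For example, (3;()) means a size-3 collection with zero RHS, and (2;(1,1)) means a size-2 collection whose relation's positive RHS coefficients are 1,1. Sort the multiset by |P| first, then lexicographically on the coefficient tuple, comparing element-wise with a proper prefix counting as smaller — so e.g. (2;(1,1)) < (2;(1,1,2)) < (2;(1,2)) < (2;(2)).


Primitive collections (14):

  {5,6}:  v_{5} + v_{6} = 0  so sig = (2;())
  {0,5}:  v_{0} + v_{5} = v_{1}  so sig = (2;(1))
  {1,6}:  v_{1} + v_{6} = v_{0}  so sig = (2;(1))
  {4,6}:  v_{4} + v_{6} = v_{7}  so sig = (2;(1))
  {5,7}:  v_{5} + v_{7} = v_{4}  so sig = (2;(1))
  {0,4}:  v_{0} + v_{4} = v_{1} + v_{7}  so sig = (2;(1,1))
  {1,2}:  v_{1} + v_{2} = v_{6} + v_{7}  so sig = (2;(1,1))
  {2,5}:  v_{2} + v_{5} = v_{3} + 2·v_{4} + v_{8}  so sig = (2;(1,1,2))
  {2,6}:  v_{2} + v_{6} = v_{3} + 2·v_{7} + v_{8}  so sig = (2;(1,1,2))
  {0,2}:  v_{0} + v_{2} = 2·v_{6} + v_{7}  so sig = (2;(1,2))
  {1,3,4,8}:  v_{1} + v_{3} + v_{4} + v_{8} = v_{6}  so sig = (4;(1))
  {3,4,7,8}:  v_{3} + v_{4} + v_{7} + v_{8} = v_{2}  so sig = (4;(1))
  {1,3,7,8}:  v_{1} + v_{3} + v_{7} + v_{8} = 2·v_{6}  so sig = (4;(2))
  {0,3,7,8}:  v_{0} + v_{3} + v_{7} + v_{8} = 3·v_{6}  so sig = (4;(3))

so the primitive-relation signature multiset is
[(2;()), (2;(1)), (2;(1)), (2;(1)), (2;(1)), (2;(1,1)), (2;(1,1)), (2;(1,1,2)), (2;(1,1,2)), (2;(1,2)), (4;(1)), (4;(1)), (4;(2)), (4;(3))]


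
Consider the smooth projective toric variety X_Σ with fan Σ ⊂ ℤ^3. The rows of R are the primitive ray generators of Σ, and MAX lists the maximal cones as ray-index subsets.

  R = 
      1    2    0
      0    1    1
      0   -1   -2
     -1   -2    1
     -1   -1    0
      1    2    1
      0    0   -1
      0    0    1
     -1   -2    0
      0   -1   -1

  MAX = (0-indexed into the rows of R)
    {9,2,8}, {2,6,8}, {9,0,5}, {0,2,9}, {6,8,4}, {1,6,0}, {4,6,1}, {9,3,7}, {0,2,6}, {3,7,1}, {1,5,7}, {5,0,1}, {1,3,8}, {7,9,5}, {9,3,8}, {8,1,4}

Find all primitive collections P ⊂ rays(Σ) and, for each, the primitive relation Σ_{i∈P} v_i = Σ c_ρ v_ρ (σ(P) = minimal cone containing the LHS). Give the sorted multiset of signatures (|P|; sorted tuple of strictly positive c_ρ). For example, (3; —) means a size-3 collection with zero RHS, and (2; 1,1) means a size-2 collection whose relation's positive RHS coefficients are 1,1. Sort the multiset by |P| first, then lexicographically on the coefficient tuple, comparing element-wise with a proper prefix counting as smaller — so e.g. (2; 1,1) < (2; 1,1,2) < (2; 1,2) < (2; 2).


Minimal non-faces — 22 found among 10 rays, 16 max cones:

  • {0,8}:  v_{0} + v_{8} = 0  →  sig = (2; —)
  • {1,9}:  v_{1} + v_{9} = 0  →  sig = (2; —)
  • {6,7}:  v_{6} + v_{7} = 0  →  sig = (2; —)
  • {0,3}:  v_{0} + v_{3} = v_{7}  →  sig = (2; 1)
  • {0,7}:  v_{0} + v_{7} = v_{5}  →  sig = (2; 1)
  • {1,2}:  v_{1} + v_{2} = v_{6}  →  sig = (2; 1)
  • {2,7}:  v_{2} + v_{7} = v_{9}  →  sig = (2; 1)
  • {3,6}:  v_{3} + v_{6} = v_{8}  →  sig = (2; 1)
  • {4,5}:  v_{4} + v_{5} = v_{1}  →  sig = (2; 1)
  • {5,6}:  v_{5} + v_{6} = v_{0}  →  sig = (2; 1)
  • {5,8}:  v_{5} + v_{8} = v_{7}  →  sig = (2; 1)
  • {6,9}:  v_{6} + v_{9} = v_{2}  →  sig = (2; 1)
  • {7,8}:  v_{7} + v_{8} = v_{3}  →  sig = (2; 1)
  • {0,4}:  v_{0} + v_{4} = v_{1} + v_{6}  →  sig = (2; 1,1)
  • {2,3}:  v_{2} + v_{3} = v_{8} + v_{9}  →  sig = (2; 1,1)
  • {2,5}:  v_{2} + v_{5} = v_{0} + v_{9}  →  sig = (2; 1,1)
  • {4,7}:  v_{4} + v_{7} = v_{1} + v_{8}  →  sig = (2; 1,1)
  • {4,9}:  v_{4} + v_{9} = v_{6} + v_{8}  →  sig = (2; 1,1)
  • {2,4}:  v_{2} + v_{4} = 2·v_{6} + v_{8}  →  sig = (2; 1,2)
  • {3,4}:  v_{3} + v_{4} = v_{1} + 2·v_{8}  →  sig = (2; 1,2)
  • {3,5}:  v_{3} + v_{5} = 2·v_{7}  →  sig = (2; 2)
  • {1,6,8}:  v_{1} + v_{6} + v_{8} = v_{4}  →  sig = (3; 1)

Sorted signature multiset PRS(X):
    (2; —)
    (2; —)
    (2; —)
    (2; 1)
    (2; 1)
    (2; 1)
    (2; 1)
    (2; 1)
    (2; 1)
    (2; 1)
    (2; 1)
    (2; 1)
    (2; 1)
    (2; 1,1)
    (2; 1,1)
    (2; 1,1)
    (2; 1,1)
    (2; 1,1)
    (2; 1,2)
    (2; 1,2)
    (2; 2)
    (3; 1)


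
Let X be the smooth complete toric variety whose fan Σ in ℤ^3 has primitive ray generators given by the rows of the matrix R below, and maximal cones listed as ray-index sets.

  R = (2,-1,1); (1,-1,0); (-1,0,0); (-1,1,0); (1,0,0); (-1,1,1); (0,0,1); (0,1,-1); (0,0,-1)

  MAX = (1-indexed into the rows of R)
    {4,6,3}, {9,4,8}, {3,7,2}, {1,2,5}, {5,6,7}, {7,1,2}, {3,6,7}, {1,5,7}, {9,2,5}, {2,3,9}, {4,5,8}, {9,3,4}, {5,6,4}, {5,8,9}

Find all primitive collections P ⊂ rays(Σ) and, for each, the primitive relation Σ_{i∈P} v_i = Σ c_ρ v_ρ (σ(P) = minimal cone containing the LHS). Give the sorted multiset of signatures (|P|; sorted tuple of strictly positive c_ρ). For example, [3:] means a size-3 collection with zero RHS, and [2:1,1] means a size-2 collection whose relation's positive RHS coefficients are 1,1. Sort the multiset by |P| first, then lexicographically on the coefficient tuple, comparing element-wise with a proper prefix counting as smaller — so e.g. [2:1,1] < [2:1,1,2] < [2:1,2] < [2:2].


Primitive collections (17):

  P={2,4}:  v_{2} + v_{4} = 0  so sig = [2:]
  P={3,5}:  v_{3} + v_{5} = 0  so sig = [2:]
  P={7,9}:  v_{7} + v_{9} = 0  so sig = [2:]
  P={2,6}:  v_{2} + v_{6} = v_{7}  so sig = [2:1]
  P={4,7}:  v_{4} + v_{7} = v_{6}  so sig = [2:1]
  P={6,9}:  v_{6} + v_{9} = v_{4}  so sig = [2:1]
  P={1,3}:  v_{1} + v_{3} = v_{2} + v_{7}  so sig = [2:1,1]
  P={1,4}:  v_{1} + v_{4} = v_{5} + v_{7}  so sig = [2:1,1]
  P={1,9}:  v_{1} + v_{9} = v_{2} + v_{5}  so sig = [2:1,1]
  P={2,8}:  v_{2} + v_{8} = v_{5} + v_{9}  so sig = [2:1,1]
  P={3,8}:  v_{3} + v_{8} = v_{4} + v_{9}  so sig = [2:1,1]
  P={7,8}:  v_{7} + v_{8} = v_{4} + v_{5}  so sig = [2:1,1]
  P={1,6}:  v_{1} + v_{6} = v_{5} + 2·v_{7}  so sig = [2:1,2]
  P={6,8}:  v_{6} + v_{8} = 2·v_{4} + v_{5}  so sig = [2:1,2]
  P={1,8}:  v_{1} + v_{8} = 2·v_{5}  so sig = [2:2]
  P={2,5,7}:  v_{2} + v_{5} + v_{7} = v_{1}  so sig = [3:1]
  P={4,5,9}:  v_{4} + v_{5} + v_{9} = v_{8}  so sig = [3:1]

Signatures (|P|; sorted positive RHS coefficients), sorted:
    |P|=2: 15 collections, coeffs (), (), (), (1), (1), (1), (1,1), (1,1), (1,1), (1,1), (1,1), (1,1), (1,2), (1,2), (2)
    |P|=3: 2 collections, coeffs (1), (1)


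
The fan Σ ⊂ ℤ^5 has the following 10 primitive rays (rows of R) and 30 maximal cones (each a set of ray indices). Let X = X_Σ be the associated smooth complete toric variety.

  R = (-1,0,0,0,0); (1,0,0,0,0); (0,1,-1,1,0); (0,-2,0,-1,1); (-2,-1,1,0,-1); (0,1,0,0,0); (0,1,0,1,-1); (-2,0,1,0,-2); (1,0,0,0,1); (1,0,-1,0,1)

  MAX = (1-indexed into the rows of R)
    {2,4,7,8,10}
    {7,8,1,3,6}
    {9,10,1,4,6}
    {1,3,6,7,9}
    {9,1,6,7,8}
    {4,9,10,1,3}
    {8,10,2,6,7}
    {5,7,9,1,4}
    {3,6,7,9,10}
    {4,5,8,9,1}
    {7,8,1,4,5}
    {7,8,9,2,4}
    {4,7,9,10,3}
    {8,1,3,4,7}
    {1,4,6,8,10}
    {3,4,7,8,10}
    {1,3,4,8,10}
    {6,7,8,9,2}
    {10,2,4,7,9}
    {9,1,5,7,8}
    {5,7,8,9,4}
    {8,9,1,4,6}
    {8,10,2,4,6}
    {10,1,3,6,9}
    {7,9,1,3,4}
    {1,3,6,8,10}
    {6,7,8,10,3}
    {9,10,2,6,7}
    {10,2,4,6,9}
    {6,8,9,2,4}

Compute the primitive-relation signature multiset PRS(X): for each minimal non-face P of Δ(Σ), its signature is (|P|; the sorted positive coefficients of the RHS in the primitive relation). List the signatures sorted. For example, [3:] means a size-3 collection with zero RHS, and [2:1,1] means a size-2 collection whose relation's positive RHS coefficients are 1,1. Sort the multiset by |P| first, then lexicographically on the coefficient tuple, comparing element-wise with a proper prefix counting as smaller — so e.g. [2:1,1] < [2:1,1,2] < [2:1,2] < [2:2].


12 collections generate NE(X_Σ); each relation:

  {1,2}:  v_{1} + v_{2} = 0  so sig = [2:]
  {2,3}:  v_{2} + v_{3} = v_{7} + v_{10}  so sig = [2:1,1]
  {5,6}:  v_{5} + v_{6} = v_{1} + v_{8} + v_{9}  so sig = [2:1,1,1]
  {5,10}:  v_{5} + v_{10} = v_{1} + v_{4} + v_{7}  so sig = [2:1,1,1]
  {2,5}:  v_{2} + v_{5} = v_{4} + v_{7} + v_{8} + v_{9}  so sig = [2:1,1,1,1]
  {3,5}:  v_{3} + v_{5} = 2·v_{1} + v_{4} + 2·v_{7}  so sig = [2:1,2,2]
  {4,6,7}:  v_{4} + v_{6} + v_{7} = 0  so sig = [3:]
  {8,9,10}:  v_{8} + v_{9} + v_{10} = 0  so sig = [3:]
  {1,7,10}:  v_{1} + v_{7} + v_{10} = v_{3}  so sig = [3:1]
  {3,4,6}:  v_{3} + v_{4} + v_{6} = v_{1} + v_{10}  so sig = [3:1,1]
  {3,8,9}:  v_{3} + v_{8} + v_{9} = v_{1} + v_{7}  so sig = [3:1,1]
  {1,4,7,8,9}:  v_{1} + v_{4} + v_{7} + v_{8} + v_{9} = v_{5}  so sig = [5:1]

Signatures (|P|; sorted positive RHS coefficients), sorted:
    |P|=2: 6 collections, coeffs (), (1,1), (1,1,1), (1,1,1), (1,1,1,1), (1,2,2)
    |P|=3: 5 collections, coeffs (), (), (1), (1,1), (1,1)
    |P|=5: 1 collection, coeffs (1)


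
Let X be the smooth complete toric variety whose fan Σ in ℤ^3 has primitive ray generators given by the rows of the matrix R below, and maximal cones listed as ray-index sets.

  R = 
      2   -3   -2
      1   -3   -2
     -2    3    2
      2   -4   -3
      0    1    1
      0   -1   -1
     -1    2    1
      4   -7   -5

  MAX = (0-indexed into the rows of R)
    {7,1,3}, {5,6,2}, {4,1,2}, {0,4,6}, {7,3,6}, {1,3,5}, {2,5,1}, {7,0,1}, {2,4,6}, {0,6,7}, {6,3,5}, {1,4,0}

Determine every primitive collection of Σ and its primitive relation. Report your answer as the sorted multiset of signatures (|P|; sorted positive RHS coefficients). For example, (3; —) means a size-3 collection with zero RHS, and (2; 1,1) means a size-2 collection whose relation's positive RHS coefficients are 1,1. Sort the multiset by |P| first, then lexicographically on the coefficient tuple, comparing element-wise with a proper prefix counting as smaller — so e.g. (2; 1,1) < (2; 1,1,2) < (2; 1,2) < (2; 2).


Σ has 10 primitive collections:

  P = {0,2}:  v_{0} + v_{2} = 0  so sig = (2; —)
  P = {4,5}:  v_{4} + v_{5} = 0  so sig = (2; —)
  P = {0,3}:  v_{0} + v_{3} = v_{7}  so sig = (2; 1)
  P = {0,5}:  v_{0} + v_{5} = v_{3}  so sig = (2; 1)
  P = {1,6}:  v_{1} + v_{6} = v_{5}  so sig = (2; 1)
  P = {2,3}:  v_{2} + v_{3} = v_{5}  so sig = (2; 1)
  P = {2,7}:  v_{2} + v_{7} = v_{3}  so sig = (2; 1)
  P = {3,4}:  v_{3} + v_{4} = v_{0}  so sig = (2; 1)
  P = {4,7}:  v_{4} + v_{7} = 2·v_{0}  so sig = (2; 2)
  P = {5,7}:  v_{5} + v_{7} = 2·v_{3}  so sig = (2; 2)

Signatures (|P|; sorted positive RHS coefficients), sorted:
    |P|=2: 10 collections, coeffs (), (), (1), (1), (1), (1), (1), (1), (2), (2)


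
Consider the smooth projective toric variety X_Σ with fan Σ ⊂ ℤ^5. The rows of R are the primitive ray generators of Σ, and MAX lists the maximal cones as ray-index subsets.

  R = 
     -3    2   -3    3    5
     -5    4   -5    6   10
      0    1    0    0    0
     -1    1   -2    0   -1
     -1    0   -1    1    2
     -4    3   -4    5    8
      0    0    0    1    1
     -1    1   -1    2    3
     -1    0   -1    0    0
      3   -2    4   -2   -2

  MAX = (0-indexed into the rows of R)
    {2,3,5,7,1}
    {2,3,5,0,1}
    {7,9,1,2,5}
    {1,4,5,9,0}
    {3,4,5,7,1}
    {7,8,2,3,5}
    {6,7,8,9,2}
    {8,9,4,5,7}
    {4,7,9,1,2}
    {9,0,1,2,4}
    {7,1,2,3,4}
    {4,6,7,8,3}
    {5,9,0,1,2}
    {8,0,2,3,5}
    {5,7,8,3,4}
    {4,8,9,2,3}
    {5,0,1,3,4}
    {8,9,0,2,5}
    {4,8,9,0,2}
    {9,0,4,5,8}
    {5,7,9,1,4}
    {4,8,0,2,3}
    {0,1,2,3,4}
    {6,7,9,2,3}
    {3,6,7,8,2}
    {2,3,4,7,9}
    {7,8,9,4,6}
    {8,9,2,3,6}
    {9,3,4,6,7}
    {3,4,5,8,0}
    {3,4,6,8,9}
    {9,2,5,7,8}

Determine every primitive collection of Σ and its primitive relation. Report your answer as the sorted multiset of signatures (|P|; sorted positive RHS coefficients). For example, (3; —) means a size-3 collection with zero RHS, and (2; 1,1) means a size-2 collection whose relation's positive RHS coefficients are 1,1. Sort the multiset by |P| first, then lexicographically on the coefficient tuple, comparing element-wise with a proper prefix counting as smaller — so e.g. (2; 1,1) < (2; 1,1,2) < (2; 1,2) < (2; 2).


Primitive collections (12):

  P={0,7}:  v_{0} + v_{7} = v_{5}  ⟹  sig = (2; 1)
  P={1,6}:  v_{1} + v_{6} = v_{5} + v_{7}  ⟹  sig = (2; 1,1)
  P={0,6}:  v_{0} + v_{6} = 2·v_{7} + v_{8}  ⟹  sig = (2; 1,2)
  P={5,6}:  v_{5} + v_{6} = 3·v_{7} + v_{8}  ⟹  sig = (2; 1,3)
  P={1,8}:  v_{1} + v_{8} = 2·v_{0}  ⟹  sig = (2; 2)
  P={2,4,5}:  v_{2} + v_{4} + v_{5} = v_{1}  ⟹  sig = (3; 1)
  P={2,4,6}:  v_{2} + v_{4} + v_{6} = v_{7}  ⟹  sig = (3; 1)
  P={0,3,9}:  v_{0} + v_{3} + v_{9} = v_{2} + v_{4}  ⟹  sig = (3; 1,1)
  P={3,5,9}:  v_{3} + v_{5} + v_{9} = v_{2} + v_{4} + v_{7}  ⟹  sig = (3; 1,1,1)
  P={1,3,9}:  v_{1} + v_{3} + v_{9} = 2·v_{2} + 2·v_{4} + v_{7}  ⟹  sig = (3; 1,2,2)
  P={3,7,8,9}:  v_{3} + v_{7} + v_{8} + v_{9} = 0  ⟹  sig = (4; —)
  P={2,4,7,8}:  v_{2} + v_{4} + v_{7} + v_{8} = v_{0}  ⟹  sig = (4; 1)

so the primitive-relation signature multiset is
    |P|=2: 5 collections, coeffs (1), (1,1), (1,2), (1,3), (2)
    |P|=3: 5 collections, coeffs (1), (1), (1,1), (1,1,1), (1,2,2)
    |P|=4: 2 collections, coeffs (), (1)


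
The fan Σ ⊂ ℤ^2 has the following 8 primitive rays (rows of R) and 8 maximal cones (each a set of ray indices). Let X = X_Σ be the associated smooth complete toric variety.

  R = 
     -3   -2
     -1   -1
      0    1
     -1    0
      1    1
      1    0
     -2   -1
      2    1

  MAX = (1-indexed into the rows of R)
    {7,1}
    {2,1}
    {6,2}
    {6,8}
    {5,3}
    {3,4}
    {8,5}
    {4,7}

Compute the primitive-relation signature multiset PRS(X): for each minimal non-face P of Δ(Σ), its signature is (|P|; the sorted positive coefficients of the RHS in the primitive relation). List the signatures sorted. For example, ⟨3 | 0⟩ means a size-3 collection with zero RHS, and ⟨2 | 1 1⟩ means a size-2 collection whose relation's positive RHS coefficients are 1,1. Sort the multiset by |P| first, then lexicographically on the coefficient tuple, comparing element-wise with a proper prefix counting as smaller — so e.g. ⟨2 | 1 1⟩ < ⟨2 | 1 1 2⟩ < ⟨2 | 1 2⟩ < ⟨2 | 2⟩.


Primitive collections (20):

  {2,5}:  v_{2} + v_{5} = 0  ⟹  sig = ⟨2 | 0⟩
  {4,6}:  v_{4} + v_{6} = 0  ⟹  sig = ⟨2 | 0⟩
  {7,8}:  v_{7} + v_{8} = 0  ⟹  sig = ⟨2 | 0⟩
  {1,5}:  v_{1} + v_{5} = v_{7}  ⟹  sig = ⟨2 | 1⟩
  {1,8}:  v_{1} + v_{8} = v_{2}  ⟹  sig = ⟨2 | 1⟩
  {2,3}:  v_{2} + v_{3} = v_{4}  ⟹  sig = ⟨2 | 1⟩
  {2,4}:  v_{2} + v_{4} = v_{7}  ⟹  sig = ⟨2 | 1⟩
  {2,7}:  v_{2} + v_{7} = v_{1}  ⟹  sig = ⟨2 | 1⟩
  {2,8}:  v_{2} + v_{8} = v_{6}  ⟹  sig = ⟨2 | 1⟩
  {3,6}:  v_{3} + v_{6} = v_{5}  ⟹  sig = ⟨2 | 1⟩
  {4,5}:  v_{4} + v_{5} = v_{3}  ⟹  sig = ⟨2 | 1⟩
  {4,8}:  v_{4} + v_{8} = v_{5}  ⟹  sig = ⟨2 | 1⟩
  {5,6}:  v_{5} + v_{6} = v_{8}  ⟹  sig = ⟨2 | 1⟩
  {5,7}:  v_{5} + v_{7} = v_{4}  ⟹  sig = ⟨2 | 1⟩
  {6,7}:  v_{6} + v_{7} = v_{2}  ⟹  sig = ⟨2 | 1⟩
  {1,3}:  v_{1} + v_{3} = v_{4} + v_{7}  ⟹  sig = ⟨2 | 1 1⟩
  {1,4}:  v_{1} + v_{4} = 2·v_{7}  ⟹  sig = ⟨2 | 2⟩
  {1,6}:  v_{1} + v_{6} = 2·v_{2}  ⟹  sig = ⟨2 | 2⟩
  {3,7}:  v_{3} + v_{7} = 2·v_{4}  ⟹  sig = ⟨2 | 2⟩
  {3,8}:  v_{3} + v_{8} = 2·v_{5}  ⟹  sig = ⟨2 | 2⟩

Sorted signature multiset PRS(X):
{ ⟨2 | 0⟩ ×3,  ⟨2 | 1⟩ ×12,  ⟨2 | 1 1⟩,  ⟨2 | 2⟩ ×4 }


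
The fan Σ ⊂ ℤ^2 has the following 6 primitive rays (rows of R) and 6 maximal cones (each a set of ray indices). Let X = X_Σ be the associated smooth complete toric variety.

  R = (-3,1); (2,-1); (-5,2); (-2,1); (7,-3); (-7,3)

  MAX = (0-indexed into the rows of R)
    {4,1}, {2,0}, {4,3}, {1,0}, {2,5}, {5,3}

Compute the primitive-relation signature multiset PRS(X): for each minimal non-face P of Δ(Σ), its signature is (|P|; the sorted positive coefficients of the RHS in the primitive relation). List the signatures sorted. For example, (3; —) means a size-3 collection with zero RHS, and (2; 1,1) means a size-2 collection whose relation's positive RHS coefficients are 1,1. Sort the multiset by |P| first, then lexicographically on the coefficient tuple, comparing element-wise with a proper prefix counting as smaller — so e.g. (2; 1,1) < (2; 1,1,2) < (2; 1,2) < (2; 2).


Primitive collections (9):

  • {1,3}:  v_{1} + v_{3} = 0 ; sig = (2; —)
  • {4,5}:  v_{4} + v_{5} = 0 ; sig = (2; —)
  • {0,3}:  v_{0} + v_{3} = v_{2} ; sig = (2; 1)
  • {1,2}:  v_{1} + v_{2} = v_{0} ; sig = (2; 1)
  • {1,5}:  v_{1} + v_{5} = v_{2} ; sig = (2; 1)
  • {2,3}:  v_{2} + v_{3} = v_{5} ; sig = (2; 1)
  • {2,4}:  v_{2} + v_{4} = v_{1} ; sig = (2; 1)
  • {0,4}:  v_{0} + v_{4} = 2·v_{1} ; sig = (2; 2)
  • {0,5}:  v_{0} + v_{5} = 2·v_{2} ; sig = (2; 2)

so the primitive-relation signature multiset is
    (2; —)
    (2; —)
    (2; 1)
    (2; 1)
    (2; 1)
    (2; 1)
    (2; 1)
    (2; 2)
    (2; 2)


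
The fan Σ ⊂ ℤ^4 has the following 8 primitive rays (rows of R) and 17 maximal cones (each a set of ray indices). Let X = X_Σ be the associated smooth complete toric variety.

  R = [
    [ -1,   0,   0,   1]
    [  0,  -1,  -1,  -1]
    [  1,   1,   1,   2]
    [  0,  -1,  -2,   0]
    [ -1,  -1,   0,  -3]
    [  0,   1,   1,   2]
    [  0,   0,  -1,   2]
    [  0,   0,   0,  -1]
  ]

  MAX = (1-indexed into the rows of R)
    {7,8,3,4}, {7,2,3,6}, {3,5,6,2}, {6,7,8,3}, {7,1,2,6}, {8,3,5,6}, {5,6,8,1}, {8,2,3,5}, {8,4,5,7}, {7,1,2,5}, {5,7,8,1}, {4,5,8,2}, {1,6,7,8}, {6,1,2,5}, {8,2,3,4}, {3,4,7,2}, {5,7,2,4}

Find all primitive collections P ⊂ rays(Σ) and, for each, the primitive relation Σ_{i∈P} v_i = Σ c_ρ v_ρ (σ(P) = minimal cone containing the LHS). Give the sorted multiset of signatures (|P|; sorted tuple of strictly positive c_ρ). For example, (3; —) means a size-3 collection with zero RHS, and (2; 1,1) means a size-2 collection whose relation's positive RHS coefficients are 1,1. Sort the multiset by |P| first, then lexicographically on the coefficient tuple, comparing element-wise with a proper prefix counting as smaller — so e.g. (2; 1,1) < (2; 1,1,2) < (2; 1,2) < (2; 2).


Σ has 9 primitive collections:

  P = {4,6}:  v_{4} + v_{6} = v_{7} — sig = (2; 1)
  P = {1,3}:  v_{1} + v_{3} = v_{2} + 2·v_{6} — sig = (2; 1,2)
  P = {1,4}:  v_{1} + v_{4} = v_{5} + 2·v_{7} — sig = (2; 1,2)
  P = {2,6,8}:  v_{2} + v_{6} + v_{8} = 0 — sig = (3; —)
  P = {2,7,8}:  v_{2} + v_{7} + v_{8} = v_{4} — sig = (3; 1)
  P = {3,4,5}:  v_{3} + v_{4} + v_{5} = v_{2} — sig = (3; 1)
  P = {5,6,7}:  v_{5} + v_{6} + v_{7} = v_{1} — sig = (3; 1)
  P = {1,2,8}:  v_{1} + v_{2} + v_{8} = v_{5} + v_{7} — sig = (3; 1,1)
  P = {3,5,7}:  v_{3} + v_{5} + v_{7} = v_{2} + v_{6} — sig = (3; 1,1)

Sorted signature multiset PRS(X):
    |P|=2: 3 collections, coeffs (1), (1,2), (1,2)
    |P|=3: 6 collections, coeffs (), (1), (1), (1), (1,1), (1,1)
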